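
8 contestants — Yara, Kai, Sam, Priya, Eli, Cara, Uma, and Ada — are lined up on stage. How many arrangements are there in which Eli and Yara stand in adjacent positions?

10080

Glue Eli and Yara into one block (2 internal orders), leaving 7 units to arrange in a row.
So the count is 2·(7)! = 10080.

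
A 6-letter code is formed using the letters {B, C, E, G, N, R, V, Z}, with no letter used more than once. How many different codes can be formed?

20160

This is a permutation of 6 out of 8: P(8,6) = 8!/2!.
That product is 8 × 7 × 6 × 5 × 4 × 3 = 20160.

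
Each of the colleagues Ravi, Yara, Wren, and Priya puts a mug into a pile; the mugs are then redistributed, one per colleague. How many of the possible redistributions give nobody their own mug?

9

Count assignments avoiding every fixed point. For any j of the 4 colleagues fixed to their own mug, the other 4−j can be arranged in (4−j)! ways.
By inclusion–exclusion this is Σ_{j=0}^{4} (−1)^j C(4,j)·(4−j)!.
Computing: 24 − 24 + 12 − 4 + 1 = 9.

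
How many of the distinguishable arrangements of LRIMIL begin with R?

With the first slot taken by R, it remains to arrange the other 5 letters (LIMIL).
Those 5 letters have I appearing twice and L appearing twice, giving (5)!/(2!·2!) = 30.

30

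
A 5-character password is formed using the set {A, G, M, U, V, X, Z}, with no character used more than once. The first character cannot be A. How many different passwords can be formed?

The first character has 7−1 = 6 choices (anything except A).
The remaining 4 characters are filled from the other 6 symbols without repetition: 6 × 5 × 4 × 3 = 360.
Total: 6 × 360 = 2160.

2160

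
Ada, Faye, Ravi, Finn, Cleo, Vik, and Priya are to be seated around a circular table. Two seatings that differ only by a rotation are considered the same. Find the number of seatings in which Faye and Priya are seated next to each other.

Glue Faye and Priya into a block (2 internal orders). Seating 6 units around a circle gives (5)! arrangements.
So 2 × (5)! = 2 × 120 = 240.

240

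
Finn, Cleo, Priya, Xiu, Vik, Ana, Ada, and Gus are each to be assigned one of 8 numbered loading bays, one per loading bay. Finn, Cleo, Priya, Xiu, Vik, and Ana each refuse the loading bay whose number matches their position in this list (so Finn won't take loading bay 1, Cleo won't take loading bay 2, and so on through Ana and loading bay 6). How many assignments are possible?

18806

Let Aᵢ (for 1 ≤ i ≤ 6) be the placements that put person i in their forbidden loading bay. Any j of these fix j positions, leaving (8−j)! ways to fill the rest, and there are C(6,j) ways to pick which j.
By inclusion–exclusion, the number of valid placements is Σ_{j=0}^{6} (−1)^j C(6,j)·(8−j)!.
Computing: 40320 − 30240 + 10800 − 2400 + 360 − 36 + 2 = 18806.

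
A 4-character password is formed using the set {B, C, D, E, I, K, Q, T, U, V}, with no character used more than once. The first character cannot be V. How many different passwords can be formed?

The first character has 10−1 = 9 choices (anything except V).
The remaining 3 characters are filled from the other 9 symbols without repetition: 9 × 8 × 7 = 504.
Total: 9 × 504 = 4536.

4536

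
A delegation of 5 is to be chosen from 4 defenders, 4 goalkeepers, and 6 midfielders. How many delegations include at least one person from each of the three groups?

Unrestricted: C(14,5) = 2002 ways to pick any 5 of the 14.
Subtract selections that omit an entire group: no defenders → C(10,5) = 252; no goalkeepers → C(10,5) = 252; no midfielders → C(8,5) = 56.
Add back selections omitting two groups (i.e. drawn from a single group): C(4,5) + C(4,5) + C(6,5) = 6.
By inclusion–exclusion: 2002 − 560 + 6 = 1448.

1448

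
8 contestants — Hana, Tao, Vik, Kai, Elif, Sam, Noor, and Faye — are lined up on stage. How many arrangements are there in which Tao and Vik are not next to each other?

30240

There are 8! = 40320 arrangements in all. If Tao and Vik are adjacent, merging them into one block gives 2·(7)! = 10080 arrangements.
So 40320 − 10080 = 30240 arrangements keep them apart.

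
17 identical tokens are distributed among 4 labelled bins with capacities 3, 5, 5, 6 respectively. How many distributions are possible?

10

Ignoring the caps, the number of non-negative solutions to x_1+…+x_4 = 17 is C(20,3) = 1140.
Subtract solutions that violate a single cap (substitute x_i' = x_i − (cap_i+1)): x_1 ≥ 4 gives C(16,3) = 560; x_2 ≥ 6 gives C(14,3) = 364; x_3 ≥ 6 gives C(14,3) = 364; x_4 ≥ 7 gives C(13,3) = 286. Together 1574.
Add back pairs where two caps are both exceeded: 120 + 120 + 84 + 56 + 35 + 35 = 450.
Subtract triples: 4 + 1 + 1 + 0 = 6.
By inclusion–exclusion the count is 1140 − 1574 + 450 − 6 = 10.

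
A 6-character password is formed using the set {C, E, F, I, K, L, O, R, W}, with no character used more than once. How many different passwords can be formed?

60480

This is a permutation of 6 out of 9: P(9,6) = 9!/3!.
That product is 9 × 8 × 7 × 6 × 5 × 4 = 60480.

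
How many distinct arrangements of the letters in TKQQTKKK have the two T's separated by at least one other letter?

There are 8!/(4!·2!·2!) = 420 arrangements of TKQQTKKK in total.
Arrangements with the T's together: treat TT as one letter, giving (7)!/(4!·2!) = 105.
Subtracting, 420 − 105 = 315 arrangements keep the T's apart.

315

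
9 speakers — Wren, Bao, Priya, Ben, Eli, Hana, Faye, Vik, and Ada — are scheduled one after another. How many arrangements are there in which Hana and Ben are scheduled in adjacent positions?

Glue Hana and Ben into one block (2 internal orders), leaving 8 units to arrange in a row.
So the count is 2·(8)! = 80640.

80640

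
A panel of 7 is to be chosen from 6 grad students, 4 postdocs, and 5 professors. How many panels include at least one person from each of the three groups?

Total 7-person selections from all 15: C(15,7) = 6435.
Selections missing a whole group: no grad students → C(9,7) = 36; no postdocs → C(11,7) = 330; no professors → C(10,7) = 120.
Add back selections omitting two groups (i.e. drawn from a single group): C(6,7) + C(4,7) + C(5,7) = 0.
By inclusion–exclusion: 6435 − 486 + 0 = 5949.

5949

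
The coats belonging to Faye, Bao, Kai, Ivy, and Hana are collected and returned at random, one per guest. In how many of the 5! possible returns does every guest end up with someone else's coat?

Count assignments avoiding every fixed point. For any j of the 5 guests fixed to their own coat, the other 5−j can be arranged in (5−j)! ways.
By inclusion–exclusion this is Σ_{j=0}^{5} (−1)^j C(5,j)·(5−j)!.
Computing: 120 − 120 + 60 − 20 + 5 − 1 = 44.

44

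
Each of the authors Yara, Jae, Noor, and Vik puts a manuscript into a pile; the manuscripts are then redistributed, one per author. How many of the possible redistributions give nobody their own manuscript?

Let Aᵢ be the assignments in which author i gets their own manuscript. We want the size of the complement of A₁∪…∪A_4.
By inclusion–exclusion this is Σ_{j=0}^{4} (−1)^j C(4,j)·(4−j)!.
Computing: 24 − 24 + 12 − 4 + 1 = 9.

9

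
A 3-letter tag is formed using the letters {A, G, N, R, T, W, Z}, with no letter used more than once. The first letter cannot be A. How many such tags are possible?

The first letter has 7−1 = 6 choices (anything except A).
The remaining 2 letters are filled from the other 6 symbols without repetition: 6 × 5 = 30.
Total: 6 × 30 = 180.

180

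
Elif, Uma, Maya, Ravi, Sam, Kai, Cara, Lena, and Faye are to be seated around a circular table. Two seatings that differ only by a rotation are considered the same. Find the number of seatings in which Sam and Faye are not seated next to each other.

All circular seatings of 9 people number (8)! = 40320.
Seatings with Sam beside Faye: treat them as a block with 2 internal orders, giving 2 × (7)! = 10080.
Subtracting, 40320 − 10080 = 30240.

30240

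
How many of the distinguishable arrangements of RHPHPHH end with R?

15

With the last slot taken by R, it remains to arrange the other 6 letters (HPHPHH).
Those 6 letters have H appearing 4 times and P appearing twice, giving (6)!/(4!·2!) = 15.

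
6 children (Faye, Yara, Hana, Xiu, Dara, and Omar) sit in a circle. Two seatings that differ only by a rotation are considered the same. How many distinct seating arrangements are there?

120

Seat Faye anywhere (absorbing the rotational symmetry), then permute the other 5: (5)! = 120.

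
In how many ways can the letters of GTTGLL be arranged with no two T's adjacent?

60

Total arrangements of GTTGLL: 6!/(2!·2!·2!) = 90.
If the two T's are adjacent, glue them into one block, leaving 5 items to arrange: (5)!/(2!·2!) = 30 ways.
Subtracting, 90 − 30 = 60 arrangements keep the T's apart.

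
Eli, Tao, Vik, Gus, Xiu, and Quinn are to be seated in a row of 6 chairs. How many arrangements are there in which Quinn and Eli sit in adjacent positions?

240

Treat {Quinn, Eli} as a single unit. There are 5 units to order, and the pair itself can be ordered 2 ways.
That gives 2 × 5! = 2 × 120 = 240.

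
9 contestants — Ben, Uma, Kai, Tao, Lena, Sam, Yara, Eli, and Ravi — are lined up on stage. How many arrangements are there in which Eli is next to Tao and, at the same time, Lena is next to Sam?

Treat {Eli,Tao} as one block (2 orders) and {Lena,Sam} as another (2 orders).
That leaves 7 units to arrange: 2 × 2 × 7! = 4 × 5040 = 20160.

20160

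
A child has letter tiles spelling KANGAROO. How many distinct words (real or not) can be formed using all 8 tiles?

Letter multiplicities in KANGAROO: A×2, G×1, K×1, N×1, O×2, R×1.
Dividing 8! = 40320 by 2!·2! = 4 for the repeated letters gives 10080.

10080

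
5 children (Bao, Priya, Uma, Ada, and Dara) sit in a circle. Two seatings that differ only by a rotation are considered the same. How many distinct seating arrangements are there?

24

Fix one person's seat to break rotational symmetry; the remaining 4 people can be arranged in (4)! = 24 ways.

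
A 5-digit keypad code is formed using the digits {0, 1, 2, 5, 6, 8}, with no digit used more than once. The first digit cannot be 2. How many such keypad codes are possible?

The first digit has 6−1 = 5 choices (anything except 2).
The remaining 4 digits are filled from the other 5 symbols without repetition: 5 × 4 × 3 × 2 = 120.
Total: 5 × 120 = 600.

600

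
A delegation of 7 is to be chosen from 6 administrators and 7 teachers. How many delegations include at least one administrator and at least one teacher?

1715

Unrestricted: C(13,7) = 1716 ways to pick any 7 of the 13.
Selections missing a whole group: no administrators → C(7,7) = 1; no teachers → C(6,7) = 0.
Both groups omitted at once is impossible, so 1716 − 1 = 1715.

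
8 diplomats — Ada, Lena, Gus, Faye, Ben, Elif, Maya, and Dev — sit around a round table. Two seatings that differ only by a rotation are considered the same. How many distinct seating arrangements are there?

5040

Seat Ada anywhere (absorbing the rotational symmetry), then permute the other 7: (7)! = 5040.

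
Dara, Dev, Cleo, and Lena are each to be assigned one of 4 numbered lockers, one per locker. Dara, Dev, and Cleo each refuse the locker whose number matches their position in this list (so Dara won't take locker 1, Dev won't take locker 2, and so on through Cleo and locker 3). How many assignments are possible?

Let Aᵢ (for i ∈ {1, 2, 3}) be the placements that put person i in their forbidden locker. Any j of these fix j positions, leaving (4−j)! ways to fill the rest, and there are C(3,j) ways to pick which j.
By inclusion–exclusion, the number of valid placements is Σ_{j=0}^{3} (−1)^j C(3,j)·(4−j)!.
Computing: 24 − 18 + 6 − 1 = 11.

11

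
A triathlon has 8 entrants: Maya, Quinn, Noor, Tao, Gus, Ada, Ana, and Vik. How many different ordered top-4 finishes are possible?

1680

There are 8 choices for 1st place, 7 for 2nd, and so on down to 5 for position 4.
That gives 8 × 7 × 6 × 5 = 1680.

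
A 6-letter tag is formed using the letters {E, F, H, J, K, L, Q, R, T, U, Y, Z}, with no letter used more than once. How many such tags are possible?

665280

This is a permutation of 6 out of 12: P(12,6) = 12!/6!.
That product is 12 × 11 × 10 × 9 × 8 × 7 = 665280.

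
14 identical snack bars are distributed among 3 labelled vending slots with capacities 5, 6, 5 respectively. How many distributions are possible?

6

Ignoring the caps, the number of non-negative solutions to x_1+…+x_3 = 14 is C(16,2) = 120.
Subtract solutions that violate a single cap (substitute x_i' = x_i − (cap_i+1)): x_1 ≥ 6 gives C(10,2) = 45; x_2 ≥ 7 gives C(9,2) = 36; x_3 ≥ 6 gives C(10,2) = 45. Together 126.
Add back pairs where two caps are both exceeded: 3 + 6 + 3 = 12.
By inclusion–exclusion the count is 120 − 126 + 12 = 6.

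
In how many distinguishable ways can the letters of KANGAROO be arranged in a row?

Letter multiplicities in KANGAROO: A×2, G×1, K×1, N×1, O×2, R×1.
So there are 8! / (2!·2!) = 10080 distinguishable arrangements.

10080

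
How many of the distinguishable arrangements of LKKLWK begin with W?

10

Fix W in the first position and arrange the remaining 5 letters.
Those 5 letters have K appearing 3 times and L appearing twice, giving (5)!/(3!·2!) = 10.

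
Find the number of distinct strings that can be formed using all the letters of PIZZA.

60

Letter multiplicities in PIZZA: A×1, I×1, P×1, Z×2.
So there are 5! / (2!) = 60 distinguishable arrangements.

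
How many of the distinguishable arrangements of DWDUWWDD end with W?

Fix W in the last position and arrange the remaining 7 letters.
Those 7 letters have D appearing 4 times and W appearing twice, giving (7)!/(4!·2!) = 105.

105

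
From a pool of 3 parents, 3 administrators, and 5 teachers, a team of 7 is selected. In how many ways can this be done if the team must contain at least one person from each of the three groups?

314

Unrestricted: C(11,7) = 330 ways to pick any 7 of the 11.
Subtract selections that omit an entire group: no parents → C(8,7) = 8; no administrators → C(8,7) = 8; no teachers → C(6,7) = 0.
Add back selections omitting two groups (i.e. drawn from a single group): C(3,7) + C(3,7) + C(5,7) = 0.
By inclusion–exclusion: 330 − 16 + 0 = 314.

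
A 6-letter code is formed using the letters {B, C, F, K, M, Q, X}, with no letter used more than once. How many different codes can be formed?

5040

Choose and order 6 of the 7 symbols: the first letter has 7 options, the next 6, and so on down to 2.
That product is 7 × 6 × 5 × 4 × 3 × 2 = 5040.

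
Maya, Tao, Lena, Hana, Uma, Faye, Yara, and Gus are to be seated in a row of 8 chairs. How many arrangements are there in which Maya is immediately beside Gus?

10080

Place the 6 others and the Maya-Gus pair as 7 objects in a line; the pair has 2 internal arrangements.
That gives 2 × 7! = 2 × 5040 = 10080.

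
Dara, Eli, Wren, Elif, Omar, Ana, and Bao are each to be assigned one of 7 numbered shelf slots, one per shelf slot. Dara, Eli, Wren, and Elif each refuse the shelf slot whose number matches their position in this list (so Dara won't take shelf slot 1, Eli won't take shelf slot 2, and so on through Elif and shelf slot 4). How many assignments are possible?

2790

Let Aᵢ (for 1 ≤ i ≤ 4) be the placements that put person i in their forbidden shelf slot. Any j of these fix j positions, leaving (7−j)! ways to fill the rest, and there are C(4,j) ways to pick which j.
By inclusion–exclusion, the number of valid placements is Σ_{j=0}^{4} (−1)^j C(4,j)·(7−j)!.
Computing: 5040 − 2880 + 720 − 96 + 6 = 2790.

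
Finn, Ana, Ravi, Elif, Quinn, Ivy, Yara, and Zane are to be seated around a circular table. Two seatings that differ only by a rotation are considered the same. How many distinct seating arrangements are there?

5040

Fix one person's seat to break rotational symmetry; the remaining 7 people can be arranged in (7)! = 5040 ways.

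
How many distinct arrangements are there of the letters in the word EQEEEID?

210

The 7 letters of EQEEEID have repeats: E appearing 4 times.
The number of distinct arrangements is 7!/(4!) = 5040/24 = 210.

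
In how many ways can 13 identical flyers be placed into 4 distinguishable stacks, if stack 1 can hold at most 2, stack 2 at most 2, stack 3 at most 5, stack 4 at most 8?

27

By stars and bars, unrestricted non-negative solutions to x_1+…+x_4 = 13 number C(13+3,3) = 560.
Subtract solutions that violate a single cap (substitute x_i' = x_i − (cap_i+1)): x_1 ≥ 3 gives C(13,3) = 286; x_2 ≥ 3 gives C(13,3) = 286; x_3 ≥ 6 gives C(10,3) = 120; x_4 ≥ 9 gives C(7,3) = 35. Together 727.
Add back pairs where two caps are both exceeded: 120 + 35 + 4 + 35 + 4 + 0 = 198.
Subtract triples: 4 + 0 + 0 + 0 = 4.
By inclusion–exclusion the count is 560 − 727 + 198 − 4 = 27.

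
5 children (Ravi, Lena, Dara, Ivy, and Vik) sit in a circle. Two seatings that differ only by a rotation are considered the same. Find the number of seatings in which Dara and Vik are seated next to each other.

12

Glue Dara and Vik into a block (2 internal orders). Seating 4 units around a circle gives (3)! arrangements.
So 2 × (3)! = 2 × 6 = 12.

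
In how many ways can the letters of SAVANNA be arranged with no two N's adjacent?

300

There are 7!/(3!·2!) = 420 arrangements of SAVANNA in total.
Arrangements with the N's together: treat NN as one letter, giving (6)!/(3!) = 120.
Hence 420 − 120 = 300.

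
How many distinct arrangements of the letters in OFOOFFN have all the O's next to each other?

Treat the 3 copies of O as a single block. The multiset to arrange is then {OOO, F, F, F, N}, 5 items in all.
That gives (5)!/(3!) = 20 arrangements.

20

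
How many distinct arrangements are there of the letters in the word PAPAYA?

60

The 6 letters of PAPAYA have repeats: A appearing 3 times and P appearing twice.
Dividing 6! = 720 by 3!·2! = 12 for the repeated letters gives 60.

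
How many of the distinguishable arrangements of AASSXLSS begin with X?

Fix X in the first position and arrange the remaining 7 letters.
Those 7 letters have A appearing twice and S appearing 4 times, giving (7)!/(4!·2!) = 105.

105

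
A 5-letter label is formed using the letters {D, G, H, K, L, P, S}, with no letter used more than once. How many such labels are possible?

2520

Choose and order 5 of the 7 symbols: the first letter has 7 options, the next 6, and so on down to 3.
7 × 6 × 5 × 4 × 3 = 2520.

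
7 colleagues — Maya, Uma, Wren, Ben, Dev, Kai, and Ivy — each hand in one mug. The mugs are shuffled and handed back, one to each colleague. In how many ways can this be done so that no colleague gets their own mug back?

Let Aᵢ be the assignments in which colleague i gets their own mug. We want the size of the complement of A₁∪…∪A_7.
By inclusion–exclusion this is Σ_{j=0}^{7} (−1)^j C(7,j)·(7−j)!.
Computing: 5040 − 5040 + 2520 − 840 + 210 − 42 + 7 − 1 = 1854.

1854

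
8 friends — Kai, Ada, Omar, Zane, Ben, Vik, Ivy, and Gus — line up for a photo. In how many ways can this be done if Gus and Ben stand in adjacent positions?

Treat {Gus, Ben} as a single unit. There are 7 units to order, and the pair itself can be ordered 2 ways.
That gives 2 × 7! = 2 × 5040 = 10080.

10080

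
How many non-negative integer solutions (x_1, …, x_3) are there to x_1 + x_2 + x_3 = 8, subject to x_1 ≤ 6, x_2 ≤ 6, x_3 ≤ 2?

By stars and bars, unrestricted non-negative solutions to x_1+…+x_3 = 8 number C(8+2,2) = 45.
Subtract solutions that violate a single cap (substitute x_i' = x_i − (cap_i+1)): x_1 ≥ 7 gives C(3,2) = 3; x_2 ≥ 7 gives C(3,2) = 3; x_3 ≥ 3 gives C(7,2) = 21. Together 27.
No two caps can be exceeded simultaneously, so the pair terms are all 0.
By inclusion–exclusion the count is 45 − 27 + 0 = 18.

18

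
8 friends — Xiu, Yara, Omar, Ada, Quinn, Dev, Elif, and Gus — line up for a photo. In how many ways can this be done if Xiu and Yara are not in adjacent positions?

There are 8! = 40320 arrangements in all. If Xiu and Yara are adjacent, merging them into one block gives 2·(7)! = 10080 arrangements.
So 40320 − 10080 = 30240 arrangements keep them apart.

30240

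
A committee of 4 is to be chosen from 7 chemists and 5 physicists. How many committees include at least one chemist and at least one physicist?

Unrestricted: C(12,4) = 495 ways to pick any 4 of the 12.
Subtract selections that omit an entire group: no chemists → C(5,4) = 5; no physicists → C(7,4) = 35.
Both groups omitted at once is impossible, so 495 − 40 = 455.

455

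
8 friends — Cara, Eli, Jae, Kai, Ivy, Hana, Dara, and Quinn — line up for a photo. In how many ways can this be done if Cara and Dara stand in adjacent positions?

10080

Treat {Cara, Dara} as a single unit. There are 7 units to order, and the pair itself can be ordered 2 ways.
That gives 2 × 7! = 2 × 5040 = 10080.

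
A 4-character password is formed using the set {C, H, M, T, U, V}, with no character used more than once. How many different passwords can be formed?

Choose and order 4 of the 6 symbols: the first character has 6 options, the next 5, then 4, 3.
6 × 5 × 4 × 3 = 360.

360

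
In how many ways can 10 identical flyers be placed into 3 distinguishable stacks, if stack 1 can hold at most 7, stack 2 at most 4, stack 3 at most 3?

14

Ignoring the caps, the number of non-negative solutions to x_1+…+x_3 = 10 is C(12,2) = 66.
Subtract solutions that violate a single cap (substitute x_i' = x_i − (cap_i+1)): x_1 ≥ 8 gives C(4,2) = 6; x_2 ≥ 5 gives C(7,2) = 21; x_3 ≥ 4 gives C(8,2) = 28. Together 55.
Add back pairs where two caps are both exceeded: 0 + 0 + 3 = 3.
By inclusion–exclusion the count is 66 − 55 + 3 = 14.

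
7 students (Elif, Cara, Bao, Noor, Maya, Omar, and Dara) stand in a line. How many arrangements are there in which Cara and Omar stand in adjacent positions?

Place the 5 others and the Cara-Omar pair as 6 objects in a line; the pair has 2 internal arrangements.
So the count is 2·(6)! = 1440.

1440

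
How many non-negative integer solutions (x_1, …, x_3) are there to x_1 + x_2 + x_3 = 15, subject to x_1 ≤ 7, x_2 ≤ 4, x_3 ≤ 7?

10

Ignoring the caps, the number of non-negative solutions to x_1+…+x_3 = 15 is C(17,2) = 136.
Subtract solutions that violate a single cap (substitute x_i' = x_i − (cap_i+1)): x_1 ≥ 8 gives C(9,2) = 36; x_2 ≥ 5 gives C(12,2) = 66; x_3 ≥ 8 gives C(9,2) = 36. Together 138.
Add back pairs where two caps are both exceeded: 6 + 0 + 6 = 12.
By inclusion–exclusion the count is 136 − 138 + 12 = 10.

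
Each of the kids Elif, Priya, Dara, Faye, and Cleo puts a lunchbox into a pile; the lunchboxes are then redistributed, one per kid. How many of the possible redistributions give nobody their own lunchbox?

44

Count assignments avoiding every fixed point. For any j of the 5 kids fixed to their own lunchbox, the other 5−j can be arranged in (5−j)! ways.
By inclusion–exclusion this is Σ_{j=0}^{5} (−1)^j C(5,j)·(5−j)!.
Computing: 120 − 120 + 60 − 20 + 5 − 1 = 44.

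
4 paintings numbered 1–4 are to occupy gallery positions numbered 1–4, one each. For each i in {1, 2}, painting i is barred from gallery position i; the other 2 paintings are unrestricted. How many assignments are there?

Let Aᵢ (for i ∈ {1, 2}) be the placements that put painting i in its forbidden gallery position. Any j of these fix j positions, leaving (4−j)! ways to fill the rest, and there are C(2,j) ways to pick which j.
By inclusion–exclusion, the number of valid placements is Σ_{j=0}^{2} (−1)^j C(2,j)·(4−j)!.
Computing: 24 − 12 + 2 = 14.

14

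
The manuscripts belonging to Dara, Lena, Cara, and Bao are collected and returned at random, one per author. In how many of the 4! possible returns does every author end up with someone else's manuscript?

This is the derangement count D_4: permutations of 4 items with no fixed point.
By inclusion–exclusion this is Σ_{j=0}^{4} (−1)^j C(4,j)·(4−j)!.
Computing: 24 − 24 + 12 − 4 + 1 = 9.

9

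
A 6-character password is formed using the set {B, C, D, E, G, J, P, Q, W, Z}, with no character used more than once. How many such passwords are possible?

151200

Choose and order 6 of the 10 symbols: the first character has 10 options, the next 9, and so on down to 5.
That product is 10 × 9 × 8 × 7 × 6 × 5 = 151200.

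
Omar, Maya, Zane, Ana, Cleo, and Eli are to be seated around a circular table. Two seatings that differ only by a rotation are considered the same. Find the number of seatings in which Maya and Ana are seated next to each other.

48

Treat {Maya, Ana} as one unit (2 internal orders) and seat the resulting 5 units around the table: (4)! circular arrangements.
So 2 × (4)! = 2 × 24 = 48.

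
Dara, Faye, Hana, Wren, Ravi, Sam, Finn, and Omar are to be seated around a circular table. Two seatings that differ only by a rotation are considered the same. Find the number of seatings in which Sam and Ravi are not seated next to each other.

Without the restriction there are (7)! = 5040 seatings.
Seatings with Sam beside Ravi: treat them as a block with 2 internal orders, giving 2 × (6)! = 1440.
Subtracting, 5040 − 1440 = 3600.

3600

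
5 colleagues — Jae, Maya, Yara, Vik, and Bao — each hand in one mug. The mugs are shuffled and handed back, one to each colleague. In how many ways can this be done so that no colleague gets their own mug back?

Count assignments avoiding every fixed point. For any j of the 5 colleagues fixed to their own mug, the other 5−j can be arranged in (5−j)! ways.
By inclusion–exclusion this is Σ_{j=0}^{5} (−1)^j C(5,j)·(5−j)!.
Computing: 120 − 120 + 60 − 20 + 5 − 1 = 44.

44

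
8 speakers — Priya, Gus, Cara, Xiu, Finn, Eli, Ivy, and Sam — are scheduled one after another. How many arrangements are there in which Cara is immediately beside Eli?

10080

Place the 6 others and the Cara-Eli pair as 7 objects in a line; the pair has 2 internal arrangements.
That gives 2 × 7! = 2 × 5040 = 10080.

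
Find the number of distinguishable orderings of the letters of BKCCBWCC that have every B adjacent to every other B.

Treat the 2 copies of B as a single block. The multiset to arrange is then {BB, C, C, C, C, K, W}, 7 items in all.
That gives (7)!/(4!) = 210 arrangements.

210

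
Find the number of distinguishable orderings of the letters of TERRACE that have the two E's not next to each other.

900

Total arrangements of TERRACE: 7!/(2!·2!) = 1260.
Arrangements with the E's together: treat EE as one letter, giving (6)!/(2!) = 360.
Subtracting, 1260 − 360 = 900 arrangements keep the E's apart.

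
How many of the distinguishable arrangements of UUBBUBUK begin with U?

Fix U in the first position and arrange the remaining 7 letters.
Those 7 letters have B appearing 3 times and U appearing 3 times, giving (7)!/(3!·3!) = 140.

140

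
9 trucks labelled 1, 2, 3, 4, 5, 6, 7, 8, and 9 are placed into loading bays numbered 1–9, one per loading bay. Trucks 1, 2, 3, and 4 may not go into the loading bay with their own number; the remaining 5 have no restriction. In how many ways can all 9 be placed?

229080

Let Aᵢ (for 1 ≤ i ≤ 4) be the placements that put truck i in its forbidden loading bay. Any j of these fix j positions, leaving (9−j)! ways to fill the rest, and there are C(4,j) ways to pick which j.
By inclusion–exclusion, the number of valid placements is Σ_{j=0}^{4} (−1)^j C(4,j)·(9−j)!.
Computing: 362880 − 161280 + 30240 − 2880 + 120 = 229080.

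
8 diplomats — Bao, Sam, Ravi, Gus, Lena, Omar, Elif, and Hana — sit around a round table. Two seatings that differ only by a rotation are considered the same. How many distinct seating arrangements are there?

Fix one person's seat to break rotational symmetry; the remaining 7 people can be arranged in (7)! = 5040 ways.

5040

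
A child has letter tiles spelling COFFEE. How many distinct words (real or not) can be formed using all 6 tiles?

180

Letter multiplicities in COFFEE: C×1, E×2, F×2, O×1.
Dividing 6! = 720 by 2!·2! = 4 for the repeated letters gives 180.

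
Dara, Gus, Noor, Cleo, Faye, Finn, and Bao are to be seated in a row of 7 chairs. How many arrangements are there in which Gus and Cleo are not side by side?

3600

Of the 7! = 5040 arrangements, those with Gus and Cleo adjacent number 2 × 6! = 1440 (treat the pair as a block with 2 internal orders).
So 5040 − 1440 = 3600 arrangements keep them apart.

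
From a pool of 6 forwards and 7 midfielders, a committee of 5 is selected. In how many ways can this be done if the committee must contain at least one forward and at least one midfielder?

1260

With no constraint there are C(13,5) = 1287 possible selections.
Subtract selections that omit an entire group: no forwards → C(7,5) = 21; no midfielders → C(6,5) = 6.
Both groups omitted at once is impossible, so 1287 − 27 = 1260.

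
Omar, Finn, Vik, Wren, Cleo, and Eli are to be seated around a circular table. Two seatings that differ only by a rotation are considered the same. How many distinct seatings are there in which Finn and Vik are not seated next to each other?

72

Without the restriction there are (5)! = 120 seatings.
Those with Finn next to Vik: fuse the pair into one unit and seat 5 units around a circle — 2·(4)! = 48.
Subtracting, 120 − 48 = 72.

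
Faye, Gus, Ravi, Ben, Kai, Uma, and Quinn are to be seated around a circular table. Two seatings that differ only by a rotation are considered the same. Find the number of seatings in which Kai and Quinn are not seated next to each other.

Without the restriction there are (6)! = 720 seatings.
Those with Kai next to Quinn: fuse the pair into one unit and seat 6 units around a circle — 2·(5)! = 240.
Subtracting, 720 − 240 = 480.

480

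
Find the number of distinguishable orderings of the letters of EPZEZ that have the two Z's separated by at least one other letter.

There are 5!/(2!·2!) = 30 arrangements of EPZEZ in total.
Arrangements with the Z's together: treat ZZ as one letter, giving (4)!/(2!) = 12.
Subtracting, 30 − 12 = 18 arrangements keep the Z's apart.

18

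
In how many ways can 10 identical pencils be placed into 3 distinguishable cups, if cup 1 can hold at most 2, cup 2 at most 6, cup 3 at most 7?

Ignoring the caps, the number of non-negative solutions to x_1+…+x_3 = 10 is C(12,2) = 66.
Subtract solutions that violate a single cap (substitute x_i' = x_i − (cap_i+1)): x_1 ≥ 3 gives C(9,2) = 36; x_2 ≥ 7 gives C(5,2) = 10; x_3 ≥ 8 gives C(4,2) = 6. Together 52.
Add back pairs where two caps are both exceeded: 1 + 0 + 0 = 1.
By inclusion–exclusion the count is 66 − 52 + 1 = 15.

15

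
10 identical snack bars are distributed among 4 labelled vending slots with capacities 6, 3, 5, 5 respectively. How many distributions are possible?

114

By stars and bars, unrestricted non-negative solutions to x_1+…+x_4 = 10 number C(10+3,3) = 286.
Subtract solutions that violate a single cap (substitute x_i' = x_i − (cap_i+1)): x_1 ≥ 7 gives C(6,3) = 20; x_2 ≥ 4 gives C(9,3) = 84; x_3 ≥ 6 gives C(7,3) = 35; x_4 ≥ 6 gives C(7,3) = 35. Together 174.
Add back pairs where two caps are both exceeded: 0 + 0 + 0 + 1 + 1 + 0 = 2.
By inclusion–exclusion the count is 286 − 174 + 2 = 114.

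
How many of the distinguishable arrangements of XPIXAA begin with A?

With the first slot taken by A, it remains to arrange the other 5 letters (XPIXA).
Those 5 letters have X appearing twice, giving (5)!/(2!) = 60.

60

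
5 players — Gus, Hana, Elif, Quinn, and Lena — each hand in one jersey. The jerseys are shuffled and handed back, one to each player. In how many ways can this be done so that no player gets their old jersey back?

Let Aᵢ be the assignments in which player i gets their old jersey. We want the size of the complement of A₁∪…∪A_5.
By inclusion–exclusion this is Σ_{j=0}^{5} (−1)^j C(5,j)·(5−j)!.
Computing: 120 − 120 + 60 − 20 + 5 − 1 = 44.

44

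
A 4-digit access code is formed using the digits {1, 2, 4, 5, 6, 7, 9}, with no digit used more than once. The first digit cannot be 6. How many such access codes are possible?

The first digit has 7−1 = 6 choices (anything except 6).
The remaining 3 digits are filled from the other 6 symbols without repetition: 6 × 5 × 4 = 120.
Total: 6 × 120 = 720.

720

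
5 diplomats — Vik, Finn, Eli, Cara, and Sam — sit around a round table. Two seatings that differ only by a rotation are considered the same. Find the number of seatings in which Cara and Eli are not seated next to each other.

Without the restriction there are (4)! = 24 seatings.
Seatings with Cara beside Eli: treat them as a block with 2 internal orders, giving 2 × (3)! = 12.
Subtracting, 24 − 12 = 12.

12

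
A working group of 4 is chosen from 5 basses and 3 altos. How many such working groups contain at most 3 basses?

65

Split by how many basses are chosen (0 through 3).
Sum: C(5,0)·C(3,4) + C(5,1)·C(3,3) + C(5,2)·C(3,2) + C(5,3)·C(3,1) = 0 + 5 + 30 + 30 = 65.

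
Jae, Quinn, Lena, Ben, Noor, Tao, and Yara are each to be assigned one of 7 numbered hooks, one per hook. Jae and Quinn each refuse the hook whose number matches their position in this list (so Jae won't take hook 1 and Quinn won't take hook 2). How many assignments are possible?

Let Aᵢ (for i ∈ {1, 2}) be the placements that put person i in their forbidden hook. Any j of these fix j positions, leaving (7−j)! ways to fill the rest, and there are C(2,j) ways to pick which j.
By inclusion–exclusion, the number of valid placements is Σ_{j=0}^{2} (−1)^j C(2,j)·(7−j)!.
Computing: 5040 − 1440 + 120 = 3720.

3720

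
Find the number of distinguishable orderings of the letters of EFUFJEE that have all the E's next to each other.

Treat the 3 copies of E as a single block. The multiset to arrange is then {EEE, F, F, J, U}, 5 items in all.
That gives (5)!/(2!) = 60 arrangements.

60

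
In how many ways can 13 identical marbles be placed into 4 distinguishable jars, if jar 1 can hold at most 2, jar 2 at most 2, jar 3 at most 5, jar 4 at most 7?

18

Without the upper bounds there are C(16,3) = 560 ways to split 13 among 4 jars.
Subtract solutions that violate a single cap (substitute x_i' = x_i − (cap_i+1)): x_1 ≥ 3 gives C(13,3) = 286; x_2 ≥ 3 gives C(13,3) = 286; x_3 ≥ 6 gives C(10,3) = 120; x_4 ≥ 8 gives C(8,3) = 56. Together 748.
Add back pairs where two caps are both exceeded: 120 + 35 + 10 + 35 + 10 + 0 = 210.
Subtract triples: 4 + 0 + 0 + 0 = 4.
By inclusion–exclusion the count is 560 − 748 + 210 − 4 = 18.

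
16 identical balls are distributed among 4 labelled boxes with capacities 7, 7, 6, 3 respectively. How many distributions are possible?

99

Ignoring the caps, the number of non-negative solutions to x_1+…+x_4 = 16 is C(19,3) = 969.
Subtract solutions that violate a single cap (substitute x_i' = x_i − (cap_i+1)): x_1 ≥ 8 gives C(11,3) = 165; x_2 ≥ 8 gives C(11,3) = 165; x_3 ≥ 7 gives C(12,3) = 220; x_4 ≥ 4 gives C(15,3) = 455. Together 1005.
Add back pairs where two caps are both exceeded: 1 + 4 + 35 + 4 + 35 + 56 = 135.
By inclusion–exclusion the count is 969 − 1005 + 135 = 99.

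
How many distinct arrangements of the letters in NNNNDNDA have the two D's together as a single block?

Treat the 2 copies of D as a single block. The multiset to arrange is then {DD, A, N, N, N, N, N}, 7 items in all.
That gives (7)!/(5!) = 42 arrangements.

42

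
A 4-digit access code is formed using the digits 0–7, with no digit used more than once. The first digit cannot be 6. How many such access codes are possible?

The first digit has 8−1 = 7 choices (anything except 6).
The remaining 3 digits are filled from the other 7 symbols without repetition: 7 × 6 × 5 = 210.
Total: 7 × 210 = 1470.

1470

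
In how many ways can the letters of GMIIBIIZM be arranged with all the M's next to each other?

1680

Treat the 2 copies of M as a single block. The multiset to arrange is then {MM, B, G, I, I, I, I, Z}, 8 items in all.
That gives (8)!/(4!) = 1680 arrangements.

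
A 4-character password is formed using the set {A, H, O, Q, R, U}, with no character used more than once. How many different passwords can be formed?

360

With no repetition, fill the 4 characters in order: 6 choices, then 5, down to 3.
6 × 5 × 4 × 3 = 360.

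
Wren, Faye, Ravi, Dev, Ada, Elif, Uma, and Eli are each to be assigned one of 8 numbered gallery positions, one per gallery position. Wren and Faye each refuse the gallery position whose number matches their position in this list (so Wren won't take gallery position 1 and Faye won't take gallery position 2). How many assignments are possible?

30960

Let Aᵢ (for i ∈ {1, 2}) be the placements that put person i in their forbidden gallery position. Any j of these fix j positions, leaving (8−j)! ways to fill the rest, and there are C(2,j) ways to pick which j.
By inclusion–exclusion, the number of valid placements is Σ_{j=0}^{2} (−1)^j C(2,j)·(8−j)!.
Computing: 40320 − 10080 + 720 = 30960.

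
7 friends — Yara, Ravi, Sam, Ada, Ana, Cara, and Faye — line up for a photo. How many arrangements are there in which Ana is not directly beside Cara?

3600

Of the 7! = 5040 arrangements, those with Ana and Cara adjacent number 2 × 6! = 1440 (treat the pair as a block with 2 internal orders).
Complementary counting: 5040 − 1440 = 3600.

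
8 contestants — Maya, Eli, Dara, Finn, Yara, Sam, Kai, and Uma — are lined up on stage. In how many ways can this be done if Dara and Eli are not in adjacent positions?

There are 8! = 40320 arrangements in all. If Dara and Eli are adjacent, merging them into one block gives 2·(7)! = 10080 arrangements.
Complementary counting: 40320 − 10080 = 30240.

30240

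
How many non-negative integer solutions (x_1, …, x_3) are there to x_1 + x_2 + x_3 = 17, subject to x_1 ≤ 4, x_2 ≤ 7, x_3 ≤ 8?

6

Without the upper bounds there are C(19,2) = 171 ways to split 17 among 3 variables.
Subtract solutions that violate a single cap (substitute x_i' = x_i − (cap_i+1)): x_1 ≥ 5 gives C(14,2) = 91; x_2 ≥ 8 gives C(11,2) = 55; x_3 ≥ 9 gives C(10,2) = 45. Together 191.
Add back pairs where two caps are both exceeded: 15 + 10 + 1 = 26.
By inclusion–exclusion the count is 171 − 191 + 26 = 6.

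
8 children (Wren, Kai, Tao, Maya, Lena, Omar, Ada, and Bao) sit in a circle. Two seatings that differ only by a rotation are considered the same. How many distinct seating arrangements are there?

Seat Wren anywhere (absorbing the rotational symmetry), then permute the other 7: (7)! = 5040.

5040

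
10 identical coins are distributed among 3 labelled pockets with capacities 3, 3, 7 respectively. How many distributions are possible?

Ignoring the caps, the number of non-negative solutions to x_1+…+x_3 = 10 is C(12,2) = 66.
Subtract solutions that violate a single cap (substitute x_i' = x_i − (cap_i+1)): x_1 ≥ 4 gives C(8,2) = 28; x_2 ≥ 4 gives C(8,2) = 28; x_3 ≥ 8 gives C(4,2) = 6. Together 62.
Add back pairs where two caps are both exceeded: 6 + 0 + 0 = 6.
By inclusion–exclusion the count is 66 − 62 + 6 = 10.

10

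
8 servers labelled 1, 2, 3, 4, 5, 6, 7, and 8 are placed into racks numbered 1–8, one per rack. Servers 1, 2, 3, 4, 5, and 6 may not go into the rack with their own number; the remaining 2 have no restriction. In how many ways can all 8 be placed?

18806

Let Aᵢ (for 1 ≤ i ≤ 6) be the placements that put server i in its forbidden rack. Any j of these fix j positions, leaving (8−j)! ways to fill the rest, and there are C(6,j) ways to pick which j.
By inclusion–exclusion, the number of valid placements is Σ_{j=0}^{6} (−1)^j C(6,j)·(8−j)!.
Computing: 40320 − 30240 + 10800 − 2400 + 360 − 36 + 2 = 18806.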